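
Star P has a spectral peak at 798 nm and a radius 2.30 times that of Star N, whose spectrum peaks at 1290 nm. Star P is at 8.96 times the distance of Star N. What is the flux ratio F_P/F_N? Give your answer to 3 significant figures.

Wien's law: T_P/T_N = λ_N/λ_P = 1290/798 = 1.617.
L_P/L_N = (R_P/R_N)²(T_P/T_N)⁴ = (2.30)²(1.617)⁴ = 36.12.
F_P/F_N = (L_P/L_N)/(d_P/d_N)² = 36.12/(8.96)² = 0.4500.

0.450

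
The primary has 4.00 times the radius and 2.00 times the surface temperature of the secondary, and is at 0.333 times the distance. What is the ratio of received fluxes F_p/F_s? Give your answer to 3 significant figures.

L_p/L_s = (R_p/R_s)²(T_p/T_s)⁴ = (4.00)² × (2.00)⁴ = 256.0.
F_p/F_s = (L_p/L_s)/(d_p/d_s)² = 256.0 / (0.333)² = 2309.

2.31×10^3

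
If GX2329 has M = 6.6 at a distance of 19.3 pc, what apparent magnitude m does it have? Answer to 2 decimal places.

8.03

m = M + 5 log₁₀(d/10 pc) = 6.6 + 5 log₁₀(19.3/10)
  = 6.6 + 5 × 0.286 = 6.6 + 1.43 = 8.03.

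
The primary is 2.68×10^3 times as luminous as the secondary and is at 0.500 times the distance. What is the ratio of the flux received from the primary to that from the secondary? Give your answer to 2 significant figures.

1.1×10^4

F = L/(4πd²), so F_p/F_s = (L_p/L_s) / (d_p/d_s)²
= 2.68×10^3 / (0.500)² = 2.68×10^3 / 0.2500 = 1.072×10^4.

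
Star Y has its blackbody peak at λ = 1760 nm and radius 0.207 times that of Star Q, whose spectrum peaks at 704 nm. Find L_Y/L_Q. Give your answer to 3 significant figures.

Wien's law gives T ∝ 1/λ_max, so T_Y/T_Q = λ_Q/λ_Y = 704/1760 = 0.4000.
Then L ∝ R²T⁴ gives L_Y/L_Q = (0.207)² × (0.4000)⁴ = 0.04285 × 0.02560 = 0.001097.

0.00110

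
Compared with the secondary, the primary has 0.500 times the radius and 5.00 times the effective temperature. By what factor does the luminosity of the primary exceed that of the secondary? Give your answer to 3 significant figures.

From the Stefan–Boltzmann law, L ∝ R²T⁴, so
L_p/L_s = (R_p/R_s)² (T_p/T_s)⁴ = (0.500)² × (5.00)⁴ = 0.2500 × 625.0 = 156.2.

156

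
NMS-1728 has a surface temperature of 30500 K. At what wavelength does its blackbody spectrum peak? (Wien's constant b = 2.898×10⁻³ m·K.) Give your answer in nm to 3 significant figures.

λ_max = b/T = 2.898×10⁻³ / 30500 = 9.50×10^-8 m = 95.02 nm.

95.0 nm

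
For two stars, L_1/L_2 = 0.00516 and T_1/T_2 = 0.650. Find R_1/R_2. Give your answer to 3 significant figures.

L ∝ R²T⁴ gives R ∝ √L / T², so
R_1/R_2 = √(0.00516) / (0.650)² = 0.07183 / 0.4225 = 0.1700.

0.170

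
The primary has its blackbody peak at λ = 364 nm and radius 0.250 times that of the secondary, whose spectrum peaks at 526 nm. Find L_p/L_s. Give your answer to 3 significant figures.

0.273

Wien's law gives T ∝ 1/λ_max, so T_p/T_s = λ_s/λ_p = 526/364 = 1.445.
Then L ∝ R²T⁴ gives L_p/L_s = (0.250)² × (1.445)⁴ = 0.06250 × 4.361 = 0.2725.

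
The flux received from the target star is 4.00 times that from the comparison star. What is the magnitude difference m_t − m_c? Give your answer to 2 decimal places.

-1.51

m_t − m_c = −2.5 log₁₀(F_t/F_c) = −2.5 log₁₀(4.00) = −2.5 × (0.602) = -1.505.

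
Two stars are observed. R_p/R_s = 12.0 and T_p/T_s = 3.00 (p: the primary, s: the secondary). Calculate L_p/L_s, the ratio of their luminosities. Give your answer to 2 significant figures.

From the Stefan–Boltzmann law, L ∝ R²T⁴, so
L_p/L_s = (R_p/R_s)² (T_p/T_s)⁴ = (12.0)² × (3.00)⁴ = 144.0 × 81.00 = 1.166×10^4.

1.2×10^4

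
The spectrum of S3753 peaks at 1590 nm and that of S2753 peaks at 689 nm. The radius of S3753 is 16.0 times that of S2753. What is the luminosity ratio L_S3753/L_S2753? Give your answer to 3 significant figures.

9.03

Wien's law gives T ∝ 1/λ_max, so T_S3753/T_S2753 = λ_S2753/λ_S3753 = 689/1590 = 0.4333.
Then L ∝ R²T⁴ gives L_S3753/L_S2753 = (16.0)² × (0.4333)⁴ = 256.0 × 0.03526 = 9.027.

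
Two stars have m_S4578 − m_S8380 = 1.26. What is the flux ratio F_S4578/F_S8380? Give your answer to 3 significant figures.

0.313

F_S4578/F_S8380 = 10^(−(m_S4578 − m_S8380)/2.5) = 10^(-1.26/2.5) = 10^-0.504 = 0.3133.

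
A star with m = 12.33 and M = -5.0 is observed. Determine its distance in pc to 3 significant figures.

m − M = 5 log₁₀(d/10 pc)
12.33 − (-5.0) = 17.33 = 5 log₁₀(d/10)
d = 10 × 10^(17.33/5) = 10 × 10^3.466 = 2.924×10^4 pc.

2.92×10^4 pc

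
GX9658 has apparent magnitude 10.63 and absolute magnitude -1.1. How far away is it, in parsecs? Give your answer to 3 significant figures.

m − M = 5 log₁₀(d/10 pc)
10.63 − (-1.1) = 11.73 = 5 log₁₀(d/10)
d = 10 × 10^(11.73/5) = 10 × 10^2.346 = 2218 pc.

2.22×10^3 pc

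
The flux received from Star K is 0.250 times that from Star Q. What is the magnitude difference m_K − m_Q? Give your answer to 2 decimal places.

m_K − m_Q = −2.5 log₁₀(F_K/F_Q) = −2.5 log₁₀(0.250) = −2.5 × (-0.602) = 1.505.

1.51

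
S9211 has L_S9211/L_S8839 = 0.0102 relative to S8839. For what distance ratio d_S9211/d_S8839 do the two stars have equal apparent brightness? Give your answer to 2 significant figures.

Equal flux requires L_S9211/d_S9211² = L_S8839/d_S8839², so d_S9211/d_S8839 = √(L_S9211/L_S8839)
= √(0.0102) = 0.1010.

0.10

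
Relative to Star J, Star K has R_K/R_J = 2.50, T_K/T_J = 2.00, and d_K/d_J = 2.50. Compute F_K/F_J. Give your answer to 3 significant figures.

L_K/L_J = (R_K/R_J)²(T_K/T_J)⁴ = (2.50)² × (2.00)⁴ = 100.0.
F_K/F_J = (L_K/L_J)/(d_K/d_J)² = 100.0 / (2.50)² = 16.00.

16.0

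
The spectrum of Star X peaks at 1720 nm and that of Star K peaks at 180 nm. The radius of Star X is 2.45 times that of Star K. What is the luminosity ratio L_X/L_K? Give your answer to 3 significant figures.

7.20×10^-4

Wien's law gives T ∝ 1/λ_max, so T_X/T_K = λ_K/λ_X = 180/1720 = 0.1047.
Then L ∝ R²T⁴ gives L_X/L_K = (2.45)² × (0.1047)⁴ = 6.003 × 1.199×10^-4 = 7.200×10^-4.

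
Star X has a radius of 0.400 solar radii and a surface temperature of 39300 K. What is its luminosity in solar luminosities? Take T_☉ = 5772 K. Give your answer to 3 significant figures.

344 solar luminosities

L/L_☉ = (R/R_☉)² (T/T_☉)⁴ = (0.400)² × (39300/5772)⁴
       = 0.1600 × (6.809)⁴ = 0.1600 × 2149 = 343.9.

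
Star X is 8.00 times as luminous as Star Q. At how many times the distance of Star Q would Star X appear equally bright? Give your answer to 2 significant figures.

Equal flux requires L_X/d_X² = L_Q/d_Q², so d_X/d_Q = √(L_X/L_Q)
= √(8.00) = 2.828.

2.8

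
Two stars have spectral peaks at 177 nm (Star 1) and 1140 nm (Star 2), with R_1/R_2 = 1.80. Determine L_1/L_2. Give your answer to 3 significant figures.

Wien's law gives T ∝ 1/λ_max, so T_1/T_2 = λ_2/λ_1 = 1140/177 = 6.441.
Then L ∝ R²T⁴ gives L_1/L_2 = (1.80)² × (6.441)⁴ = 3.240 × 1721 = 5575.

5.58×10^3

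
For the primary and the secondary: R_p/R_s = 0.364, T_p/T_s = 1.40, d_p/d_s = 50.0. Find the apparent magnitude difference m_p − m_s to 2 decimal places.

9.23

L_p/L_s = (0.364)²(1.40)⁴ = 0.5090.
F_p/F_s = (L_p/L_s)/(d_p/d_s)² = 0.5090/2500 = 2.036×10^-4.
m_p − m_s = −2.5 log₁₀(2.036×10^-4) = 9.23.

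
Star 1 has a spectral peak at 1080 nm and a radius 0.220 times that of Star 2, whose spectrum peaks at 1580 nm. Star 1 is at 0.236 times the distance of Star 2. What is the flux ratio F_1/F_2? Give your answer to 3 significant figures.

3.98

Wien's law: T_1/T_2 = λ_2/λ_1 = 1580/1080 = 1.463.
L_1/L_2 = (R_1/R_2)²(T_1/T_2)⁴ = (0.220)²(1.463)⁴ = 0.2217.
F_1/F_2 = (L_1/L_2)/(d_1/d_2)² = 0.2217/(0.236)² = 3.981.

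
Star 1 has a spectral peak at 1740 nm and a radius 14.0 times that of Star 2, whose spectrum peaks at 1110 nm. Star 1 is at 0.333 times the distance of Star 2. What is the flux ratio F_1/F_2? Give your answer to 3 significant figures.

293

Wien's law: T_1/T_2 = λ_2/λ_1 = 1110/1740 = 0.6379.
L_1/L_2 = (R_1/R_2)²(T_1/T_2)⁴ = (14.0)²(0.6379)⁴ = 32.46.
F_1/F_2 = (L_1/L_2)/(d_1/d_2)² = 32.46/(0.333)² = 292.7.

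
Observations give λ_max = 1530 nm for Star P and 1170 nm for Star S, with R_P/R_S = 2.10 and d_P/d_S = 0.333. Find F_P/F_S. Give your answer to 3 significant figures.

Wien's law: T_P/T_S = λ_S/λ_P = 1170/1530 = 0.7647.
L_P/L_S = (R_P/R_S)²(T_P/T_S)⁴ = (2.10)²(0.7647)⁴ = 1.508.
F_P/F_S = (L_P/L_S)/(d_P/d_S)² = 1.508/(0.333)² = 13.60.

13.6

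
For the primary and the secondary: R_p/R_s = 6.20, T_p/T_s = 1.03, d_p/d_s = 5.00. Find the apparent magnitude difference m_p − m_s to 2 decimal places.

-0.60

L_p/L_s = (6.20)²(1.03)⁴ = 43.26.
F_p/F_s = (L_p/L_s)/(d_p/d_s)² = 43.26/25.00 = 1.731.
m_p − m_s = −2.5 log₁₀(1.731) = -0.60.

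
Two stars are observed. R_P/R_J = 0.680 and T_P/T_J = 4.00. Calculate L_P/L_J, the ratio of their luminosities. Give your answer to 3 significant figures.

From the Stefan–Boltzmann law, L ∝ R²T⁴, so
L_P/L_J = (R_P/R_J)² (T_P/T_J)⁴ = (0.680)² × (4.00)⁴ = 0.4624 × 256.0 = 118.4.

118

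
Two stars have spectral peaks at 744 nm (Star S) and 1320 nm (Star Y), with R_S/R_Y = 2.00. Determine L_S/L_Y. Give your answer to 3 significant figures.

39.6

Wien's law gives T ∝ 1/λ_max, so T_S/T_Y = λ_Y/λ_S = 1320/744 = 1.774.
Then L ∝ R²T⁴ gives L_S/L_Y = (2.00)² × (1.774)⁴ = 4.000 × 9.908 = 39.63.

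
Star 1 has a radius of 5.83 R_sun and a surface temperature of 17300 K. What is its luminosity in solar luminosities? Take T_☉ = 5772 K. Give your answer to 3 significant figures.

L/L_☉ = (R/R_☉)² (T/T_☉)⁴ = (5.83)² × (17300/5772)⁴
       = 33.99 × (2.997)⁴ = 33.99 × 80.70 = 2743.

2.74×10^3 solar luminosities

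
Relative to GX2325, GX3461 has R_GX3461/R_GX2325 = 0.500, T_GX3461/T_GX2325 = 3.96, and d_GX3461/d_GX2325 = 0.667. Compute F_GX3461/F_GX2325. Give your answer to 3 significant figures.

L_GX3461/L_GX2325 = (R_GX3461/R_GX2325)²(T_GX3461/T_GX2325)⁴ = (0.500)² × (3.96)⁴ = 61.48.
F_GX3461/F_GX2325 = (L_GX3461/L_GX2325)/(d_GX3461/d_GX2325)² = 61.48 / (0.667)² = 138.2.

138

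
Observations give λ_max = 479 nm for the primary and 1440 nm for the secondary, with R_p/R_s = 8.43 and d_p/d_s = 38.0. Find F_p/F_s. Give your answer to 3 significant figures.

Wien's law: T_p/T_s = λ_s/λ_p = 1440/479 = 3.006.
L_p/L_s = (R_p/R_s)²(T_p/T_s)⁴ = (8.43)²(3.006)⁴ = 5804.
F_p/F_s = (L_p/L_s)/(d_p/d_s)² = 5804/(38.0)² = 4.020.

4.02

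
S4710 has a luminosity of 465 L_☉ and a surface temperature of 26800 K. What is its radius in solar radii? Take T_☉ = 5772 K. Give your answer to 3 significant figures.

1.00 solar radii

R/R_☉ = √(L/L_☉) / (T/T_☉)² = √(465) / (4.643)²
       = 21.56 / 21.56 = 1.000.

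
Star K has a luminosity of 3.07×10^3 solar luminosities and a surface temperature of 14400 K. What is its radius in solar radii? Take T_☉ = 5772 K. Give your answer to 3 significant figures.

8.90 solar radii

R/R_☉ = √(L/L_☉) / (T/T_☉)² = √(3.07×10^3) / (2.495)²
       = 55.41 / 6.224 = 8.902.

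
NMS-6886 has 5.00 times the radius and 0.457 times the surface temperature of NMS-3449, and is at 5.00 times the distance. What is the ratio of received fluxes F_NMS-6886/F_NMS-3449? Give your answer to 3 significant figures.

0.0436

L_NMS-6886/L_NMS-3449 = (R_NMS-6886/R_NMS-3449)²(T_NMS-6886/T_NMS-3449)⁴ = (5.00)² × (0.457)⁴ = 1.090.
F_NMS-6886/F_NMS-3449 = (L_NMS-6886/L_NMS-3449)/(d_NMS-6886/d_NMS-3449)² = 1.090 / (5.00)² = 0.04362.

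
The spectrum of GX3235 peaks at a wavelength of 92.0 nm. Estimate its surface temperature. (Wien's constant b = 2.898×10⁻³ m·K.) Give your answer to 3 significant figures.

3.15×10^4 K

T = b/λ_max = 2.898×10⁻³ / (92.0×10⁻⁹) = 3.150×10^4 K.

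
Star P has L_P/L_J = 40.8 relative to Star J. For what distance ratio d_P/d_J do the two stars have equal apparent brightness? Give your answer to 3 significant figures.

6.39

Equal flux requires L_P/d_P² = L_J/d_J², so d_P/d_J = √(L_P/L_J)
= √(40.8) = 6.387.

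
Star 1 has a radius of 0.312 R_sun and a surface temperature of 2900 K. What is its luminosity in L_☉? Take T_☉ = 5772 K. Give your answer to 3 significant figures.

L/L_☉ = (R/R_☉)² (T/T_☉)⁴ = (0.312)² × (2900/5772)⁴
       = 0.09734 × (0.5024)⁴ = 0.09734 × 0.06372 = 0.006203.

0.00620 L_☉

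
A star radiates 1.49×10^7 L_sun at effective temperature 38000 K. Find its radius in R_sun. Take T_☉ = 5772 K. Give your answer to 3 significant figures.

89.1 R_sun

R/R_☉ = √(L/L_☉) / (T/T_☉)² = √(1.49×10^7) / (6.584)²
       = 3860 / 43.34 = 89.06.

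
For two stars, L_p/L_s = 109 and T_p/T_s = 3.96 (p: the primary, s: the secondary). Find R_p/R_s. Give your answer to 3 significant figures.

0.666

L ∝ R²T⁴ gives R ∝ √L / T², so
R_p/R_s = √(109) / (3.96)² = 10.44 / 15.68 = 0.6658.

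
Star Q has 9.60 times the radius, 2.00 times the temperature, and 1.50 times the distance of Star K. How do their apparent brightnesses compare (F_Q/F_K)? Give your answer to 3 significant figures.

L_Q/L_K = (R_Q/R_K)²(T_Q/T_K)⁴ = (9.60)² × (2.00)⁴ = 1475.
F_Q/F_K = (L_Q/L_K)/(d_Q/d_K)² = 1475 / (1.50)² = 655.4.

655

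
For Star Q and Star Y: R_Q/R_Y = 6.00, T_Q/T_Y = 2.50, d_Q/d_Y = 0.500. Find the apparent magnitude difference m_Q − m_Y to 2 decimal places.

L_Q/L_Y = (6.00)²(2.50)⁴ = 1406.
F_Q/F_Y = (L_Q/L_Y)/(d_Q/d_Y)² = 1406/0.2500 = 5625.
m_Q − m_Y = −2.5 log₁₀(5625) = -9.38.

-9.38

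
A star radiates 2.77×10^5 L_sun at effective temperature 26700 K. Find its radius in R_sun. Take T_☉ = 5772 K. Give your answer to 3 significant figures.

R/R_☉ = √(L/L_☉) / (T/T_☉)² = √(2.77×10^5) / (4.626)²
       = 526.3 / 21.40 = 24.60.

24.6 R_sun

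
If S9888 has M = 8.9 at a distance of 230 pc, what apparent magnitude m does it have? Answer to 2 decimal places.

15.71

m = M + 5 log₁₀(d/10 pc) = 8.9 + 5 log₁₀(230/10)
  = 8.9 + 5 × 1.362 = 8.9 + 6.81 = 15.71.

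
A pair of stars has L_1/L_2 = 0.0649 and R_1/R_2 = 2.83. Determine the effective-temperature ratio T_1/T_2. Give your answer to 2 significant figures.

L ∝ R²T⁴ gives T ∝ (L/R²)^(1/4), so
T_1/T_2 = (0.0649 / 2.83²)^(1/4) = (0.008103)^(1/4) = 0.3000.

0.30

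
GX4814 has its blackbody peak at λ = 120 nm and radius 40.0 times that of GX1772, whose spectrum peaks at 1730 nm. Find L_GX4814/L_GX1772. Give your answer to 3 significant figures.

Wien's law gives T ∝ 1/λ_max, so T_GX4814/T_GX1772 = λ_GX1772/λ_GX4814 = 1730/120 = 14.42.
Then L ∝ R²T⁴ gives L_GX4814/L_GX1772 = (40.0)² × (14.42)⁴ = 1600 × 4.320×10^4 = 6.912×10^7.

6.91×10^7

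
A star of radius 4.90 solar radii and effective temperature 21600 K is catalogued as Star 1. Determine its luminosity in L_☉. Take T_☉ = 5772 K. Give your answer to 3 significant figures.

4.71×10^3 L_☉

L/L_☉ = (R/R_☉)² (T/T_☉)⁴ = (4.90)² × (21600/5772)⁴
       = 24.01 × (3.742)⁴ = 24.01 × 196.1 = 4709.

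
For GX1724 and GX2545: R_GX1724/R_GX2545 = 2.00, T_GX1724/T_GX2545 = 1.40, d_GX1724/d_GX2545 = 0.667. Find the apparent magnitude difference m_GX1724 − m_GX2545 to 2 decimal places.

-3.85

L_GX1724/L_GX2545 = (2.00)²(1.40)⁴ = 15.37.
F_GX1724/F_GX2545 = (L_GX1724/L_GX2545)/(d_GX1724/d_GX2545)² = 15.37/0.4449 = 34.54.
m_GX1724 − m_GX2545 = −2.5 log₁₀(34.54) = -3.85.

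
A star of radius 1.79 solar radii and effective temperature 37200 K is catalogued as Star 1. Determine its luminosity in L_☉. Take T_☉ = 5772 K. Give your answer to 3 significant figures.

L/L_☉ = (R/R_☉)² (T/T_☉)⁴ = (1.79)² × (37200/5772)⁴
       = 3.204 × (6.445)⁴ = 3.204 × 1725 = 5528.

5.53×10^3 L_☉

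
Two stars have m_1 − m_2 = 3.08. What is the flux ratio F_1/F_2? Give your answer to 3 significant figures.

0.0586

F_1/F_2 = 10^(−(m_1 − m_2)/2.5) = 10^(-3.08/2.5) = 10^-1.232 = 0.05861.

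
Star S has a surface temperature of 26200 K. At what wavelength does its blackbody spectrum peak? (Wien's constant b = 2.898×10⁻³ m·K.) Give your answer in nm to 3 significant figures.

λ_max = b/T = 2.898×10⁻³ / 26200 = 1.11×10^-7 m = 110.6 nm.

111 nm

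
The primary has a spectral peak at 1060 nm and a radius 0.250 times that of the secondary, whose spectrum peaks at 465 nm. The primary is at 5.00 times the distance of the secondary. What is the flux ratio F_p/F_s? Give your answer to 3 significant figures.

9.26×10^-5

Wien's law: T_p/T_s = λ_s/λ_p = 465/1060 = 0.4387.
L_p/L_s = (R_p/R_s)²(T_p/T_s)⁴ = (0.250)²(0.4387)⁴ = 0.002315.
F_p/F_s = (L_p/L_s)/(d_p/d_s)² = 0.002315/(5.00)² = 9.258×10^-5.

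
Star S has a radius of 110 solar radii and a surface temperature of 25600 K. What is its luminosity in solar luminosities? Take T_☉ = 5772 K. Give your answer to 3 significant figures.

4.68×10^6 solar luminosities

L/L_☉ = (R/R_☉)² (T/T_☉)⁴ = (110)² × (25600/5772)⁴
       = 1.210×10^4 × (4.435)⁴ = 1.210×10^4 × 386.9 = 4.682×10^6.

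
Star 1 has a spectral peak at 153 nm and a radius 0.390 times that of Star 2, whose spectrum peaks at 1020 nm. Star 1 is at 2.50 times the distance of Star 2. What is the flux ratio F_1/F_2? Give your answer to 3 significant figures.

48.1

Wien's law: T_1/T_2 = λ_2/λ_1 = 1020/153 = 6.667.
L_1/L_2 = (R_1/R_2)²(T_1/T_2)⁴ = (0.390)²(6.667)⁴ = 300.4.
F_1/F_2 = (L_1/L_2)/(d_1/d_2)² = 300.4/(2.50)² = 48.07.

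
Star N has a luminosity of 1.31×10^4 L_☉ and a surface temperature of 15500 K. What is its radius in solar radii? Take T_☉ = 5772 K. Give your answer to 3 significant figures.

15.9 solar radii

R/R_☉ = √(L/L_☉) / (T/T_☉)² = √(1.31×10^4) / (2.685)²
       = 114.5 / 7.211 = 15.87.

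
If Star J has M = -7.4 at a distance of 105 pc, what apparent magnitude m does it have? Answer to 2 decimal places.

-2.29

m = M + 5 log₁₀(d/10 pc) = -7.4 + 5 log₁₀(105/10)
  = -7.4 + 5 × 1.021 = -7.4 + 5.11 = -2.29.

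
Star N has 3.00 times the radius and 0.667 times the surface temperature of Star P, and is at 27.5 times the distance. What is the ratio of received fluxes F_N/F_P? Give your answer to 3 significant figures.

L_N/L_P = (R_N/R_P)²(T_N/T_P)⁴ = (3.00)² × (0.667)⁴ = 1.781.
F_N/F_P = (L_N/L_P)/(d_N/d_P)² = 1.781 / (27.5)² = 0.002355.

0.00236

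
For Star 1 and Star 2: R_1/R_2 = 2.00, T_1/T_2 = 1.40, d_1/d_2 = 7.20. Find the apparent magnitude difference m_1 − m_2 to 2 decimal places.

L_1/L_2 = (2.00)²(1.40)⁴ = 15.37.
F_1/F_2 = (L_1/L_2)/(d_1/d_2)² = 15.37/51.84 = 0.2964.
m_1 − m_2 = −2.5 log₁₀(0.2964) = 1.32.

1.32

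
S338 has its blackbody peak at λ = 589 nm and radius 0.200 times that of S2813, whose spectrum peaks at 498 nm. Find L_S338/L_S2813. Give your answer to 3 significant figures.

Wien's law gives T ∝ 1/λ_max, so T_S338/T_S2813 = λ_S2813/λ_S338 = 498/589 = 0.8455.
Then L ∝ R²T⁴ gives L_S338/L_S2813 = (0.200)² × (0.8455)⁴ = 0.04000 × 0.5110 = 0.02044.

0.0204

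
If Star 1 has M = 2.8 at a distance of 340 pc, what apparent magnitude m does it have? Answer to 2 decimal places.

m = M + 5 log₁₀(d/10 pc) = 2.8 + 5 log₁₀(340/10)
  = 2.8 + 5 × 1.531 = 2.8 + 7.66 = 10.46.

10.46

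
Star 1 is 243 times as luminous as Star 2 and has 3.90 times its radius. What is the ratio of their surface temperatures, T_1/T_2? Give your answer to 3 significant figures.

2.00

L ∝ R²T⁴ gives T ∝ (L/R²)^(1/4), so
T_1/T_2 = (243 / 3.90²)^(1/4) = (15.98)^(1/4) = 1.999.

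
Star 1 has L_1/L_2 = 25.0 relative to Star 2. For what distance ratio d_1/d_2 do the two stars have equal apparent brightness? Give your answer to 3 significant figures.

Equal flux requires L_1/d_1² = L_2/d_2², so d_1/d_2 = √(L_1/L_2)
= √(25.0) = 5.000.

5.00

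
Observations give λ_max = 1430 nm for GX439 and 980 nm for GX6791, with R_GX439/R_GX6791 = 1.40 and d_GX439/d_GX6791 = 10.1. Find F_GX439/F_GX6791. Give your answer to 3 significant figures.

0.00424

Wien's law: T_GX439/T_GX6791 = λ_GX6791/λ_GX439 = 980/1430 = 0.6853.
L_GX439/L_GX6791 = (R_GX439/R_GX6791)²(T_GX439/T_GX6791)⁴ = (1.40)²(0.6853)⁴ = 0.4323.
F_GX439/F_GX6791 = (L_GX439/L_GX6791)/(d_GX439/d_GX6791)² = 0.4323/(10.1)² = 0.004238.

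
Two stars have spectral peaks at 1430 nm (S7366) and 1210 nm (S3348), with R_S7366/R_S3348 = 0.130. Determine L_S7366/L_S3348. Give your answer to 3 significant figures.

Wien's law gives T ∝ 1/λ_max, so T_S7366/T_S3348 = λ_S3348/λ_S7366 = 1210/1430 = 0.8462.
Then L ∝ R²T⁴ gives L_S7366/L_S3348 = (0.130)² × (0.8462)⁴ = 0.01690 × 0.5126 = 0.008663.

0.00866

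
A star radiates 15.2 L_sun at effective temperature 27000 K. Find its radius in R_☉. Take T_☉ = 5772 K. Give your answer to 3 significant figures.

R/R_☉ = √(L/L_☉) / (T/T_☉)² = √(15.2) / (4.678)²
       = 3.899 / 21.88 = 0.1782.

0.178 R_☉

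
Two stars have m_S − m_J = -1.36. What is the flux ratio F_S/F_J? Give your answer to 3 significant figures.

3.50

F_S/F_J = 10^(−(m_S − m_J)/2.5) = 10^(1.36/2.5) = 10^0.544 = 3.499.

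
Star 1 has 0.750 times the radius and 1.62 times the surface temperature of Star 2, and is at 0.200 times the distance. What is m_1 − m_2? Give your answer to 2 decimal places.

-4.97

L_1/L_2 = (0.750)²(1.62)⁴ = 3.874.
F_1/F_2 = (L_1/L_2)/(d_1/d_2)² = 3.874/0.04000 = 96.86.
m_1 − m_2 = −2.5 log₁₀(96.86) = -4.97.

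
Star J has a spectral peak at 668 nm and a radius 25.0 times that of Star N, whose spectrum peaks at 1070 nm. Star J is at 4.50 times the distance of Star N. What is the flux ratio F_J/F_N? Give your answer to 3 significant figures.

Wien's law: T_J/T_N = λ_N/λ_J = 1070/668 = 1.602.
L_J/L_N = (R_J/R_N)²(T_J/T_N)⁴ = (25.0)²(1.602)⁴ = 4114.
F_J/F_N = (L_J/L_N)/(d_J/d_N)² = 4114/(4.50)² = 203.2.

203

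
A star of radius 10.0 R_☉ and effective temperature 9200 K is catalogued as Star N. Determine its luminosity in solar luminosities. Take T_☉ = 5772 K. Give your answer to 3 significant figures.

L/L_☉ = (R/R_☉)² (T/T_☉)⁴ = (10.0)² × (9200/5772)⁴
       = 100.0 × (1.594)⁴ = 100.0 × 6.454 = 645.4.

645 solar luminosities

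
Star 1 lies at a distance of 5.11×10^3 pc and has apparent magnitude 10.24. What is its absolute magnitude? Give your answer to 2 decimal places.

-3.30

M = m − 5 log₁₀(d/10 pc) = 10.24 − 5 log₁₀(5.11×10^3/10)
  = 10.24 − 5 × 2.708 = 10.24 − 13.54 = -3.30.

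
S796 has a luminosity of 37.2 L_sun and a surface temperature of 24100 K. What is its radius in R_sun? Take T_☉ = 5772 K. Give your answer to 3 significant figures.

0.350 R_sun

R/R_☉ = √(L/L_☉) / (T/T_☉)² = √(37.2) / (4.175)²
       = 6.099 / 17.43 = 0.3499.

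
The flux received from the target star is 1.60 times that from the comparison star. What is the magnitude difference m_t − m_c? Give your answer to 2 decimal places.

m_t − m_c = −2.5 log₁₀(F_t/F_c) = −2.5 log₁₀(1.60) = −2.5 × (0.204) = -0.510.

-0.51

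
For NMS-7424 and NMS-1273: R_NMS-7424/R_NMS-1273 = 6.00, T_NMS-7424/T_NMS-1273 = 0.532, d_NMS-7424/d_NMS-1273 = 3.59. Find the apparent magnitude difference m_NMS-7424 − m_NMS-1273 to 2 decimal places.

L_NMS-7424/L_NMS-1273 = (6.00)²(0.532)⁴ = 2.884.
F_NMS-7424/F_NMS-1273 = (L_NMS-7424/L_NMS-1273)/(d_NMS-7424/d_NMS-1273)² = 2.884/12.89 = 0.2237.
m_NMS-7424 − m_NMS-1273 = −2.5 log₁₀(0.2237) = 1.63.

1.63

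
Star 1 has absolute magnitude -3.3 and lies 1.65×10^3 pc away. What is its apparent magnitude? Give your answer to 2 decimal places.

7.79

m = M + 5 log₁₀(d/10 pc) = -3.3 + 5 log₁₀(1.65×10^3/10)
  = -3.3 + 5 × 2.217 = -3.3 + 11.09 = 7.79.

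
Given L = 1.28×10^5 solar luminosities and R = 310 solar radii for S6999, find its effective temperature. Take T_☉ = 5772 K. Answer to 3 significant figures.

T/T_☉ = (L/L_☉)^(1/4) / (R/R_☉)^(1/2)
T = 5772 × (1.28×10^5)^(1/4) / √(310) = 5772 × 18.91 / 17.61 = 6201 K.

6.20×10^3 K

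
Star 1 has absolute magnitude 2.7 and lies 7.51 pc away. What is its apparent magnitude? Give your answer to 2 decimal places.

2.08

m = M + 5 log₁₀(d/10 pc) = 2.7 + 5 log₁₀(7.51/10)
  = 2.7 + 5 × -0.124 = 2.7 + -0.62 = 2.08.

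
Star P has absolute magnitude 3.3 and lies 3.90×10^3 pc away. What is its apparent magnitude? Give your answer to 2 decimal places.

16.26

m = M + 5 log₁₀(d/10 pc) = 3.3 + 5 log₁₀(3.90×10^3/10)
  = 3.3 + 5 × 2.591 = 3.3 + 12.96 = 16.26.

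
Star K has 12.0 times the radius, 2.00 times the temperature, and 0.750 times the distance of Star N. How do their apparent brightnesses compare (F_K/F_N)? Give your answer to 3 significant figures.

4.10×10^3

L_K/L_N = (R_K/R_N)²(T_K/T_N)⁴ = (12.0)² × (2.00)⁴ = 2304.
F_K/F_N = (L_K/L_N)/(d_K/d_N)² = 2304 / (0.750)² = 4096.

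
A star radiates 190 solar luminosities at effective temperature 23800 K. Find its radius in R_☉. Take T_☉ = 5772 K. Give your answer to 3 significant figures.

R/R_☉ = √(L/L_☉) / (T/T_☉)² = √(190) / (4.123)²
       = 13.78 / 17.00 = 0.8107.

0.811 R_☉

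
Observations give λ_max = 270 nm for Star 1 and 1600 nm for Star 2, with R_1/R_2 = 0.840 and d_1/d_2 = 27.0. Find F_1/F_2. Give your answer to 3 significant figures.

1.19

Wien's law: T_1/T_2 = λ_2/λ_1 = 1600/270 = 5.926.
L_1/L_2 = (R_1/R_2)²(T_1/T_2)⁴ = (0.840)²(5.926)⁴ = 870.1.
F_1/F_2 = (L_1/L_2)/(d_1/d_2)² = 870.1/(27.0)² = 1.194.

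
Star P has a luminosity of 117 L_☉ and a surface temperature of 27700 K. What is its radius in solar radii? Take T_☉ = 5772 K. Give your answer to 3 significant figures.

0.470 solar radii

R/R_☉ = √(L/L_☉) / (T/T_☉)² = √(117) / (4.799)²
       = 10.82 / 23.03 = 0.4697.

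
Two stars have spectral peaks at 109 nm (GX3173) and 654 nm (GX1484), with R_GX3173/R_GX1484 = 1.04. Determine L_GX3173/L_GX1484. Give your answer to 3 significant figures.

Wien's law gives T ∝ 1/λ_max, so T_GX3173/T_GX1484 = λ_GX1484/λ_GX3173 = 654/109 = 6.000.
Then L ∝ R²T⁴ gives L_GX3173/L_GX1484 = (1.04)² × (6.000)⁴ = 1.082 × 1296 = 1402.

1.40×10^3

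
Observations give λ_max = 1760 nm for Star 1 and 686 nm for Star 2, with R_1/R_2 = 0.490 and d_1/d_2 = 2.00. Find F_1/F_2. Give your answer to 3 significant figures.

0.00139

Wien's law: T_1/T_2 = λ_2/λ_1 = 686/1760 = 0.3898.
L_1/L_2 = (R_1/R_2)²(T_1/T_2)⁴ = (0.490)²(0.3898)⁴ = 0.005542.
F_1/F_2 = (L_1/L_2)/(d_1/d_2)² = 0.005542/(2.00)² = 0.001385.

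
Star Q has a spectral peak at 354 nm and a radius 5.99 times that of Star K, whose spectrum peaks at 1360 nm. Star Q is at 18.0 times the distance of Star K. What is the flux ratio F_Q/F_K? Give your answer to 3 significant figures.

Wien's law: T_Q/T_K = λ_K/λ_Q = 1360/354 = 3.842.
L_Q/L_K = (R_Q/R_K)²(T_Q/T_K)⁴ = (5.99)²(3.842)⁴ = 7816.
F_Q/F_K = (L_Q/L_K)/(d_Q/d_K)² = 7816/(18.0)² = 24.12.

24.1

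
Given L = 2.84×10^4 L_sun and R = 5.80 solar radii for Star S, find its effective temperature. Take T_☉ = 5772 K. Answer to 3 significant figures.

T/T_☉ = (L/L_☉)^(1/4) / (R/R_☉)^(1/2)
T = 5772 × (2.84×10^4)^(1/4) / √(5.80) = 5772 × 12.98 / 2.408 = 3.111×10^4 K.

3.11×10^4 K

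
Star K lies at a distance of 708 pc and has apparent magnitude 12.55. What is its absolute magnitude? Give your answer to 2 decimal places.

3.30

M = m − 5 log₁₀(d/10 pc) = 12.55 − 5 log₁₀(708/10)
  = 12.55 − 5 × 1.850 = 12.55 − 9.25 = 3.30.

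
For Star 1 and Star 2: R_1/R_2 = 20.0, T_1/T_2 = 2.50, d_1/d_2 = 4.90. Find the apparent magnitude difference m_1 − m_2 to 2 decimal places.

L_1/L_2 = (20.0)²(2.50)⁴ = 1.562×10^4.
F_1/F_2 = (L_1/L_2)/(d_1/d_2)² = 1.562×10^4/24.01 = 650.8.
m_1 − m_2 = −2.5 log₁₀(650.8) = -7.03.

-7.03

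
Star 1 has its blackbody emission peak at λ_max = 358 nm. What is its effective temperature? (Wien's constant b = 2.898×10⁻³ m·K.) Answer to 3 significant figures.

T = b/λ_max = 2.898×10⁻³ / (358×10⁻⁹) = 8095 K.

8.09×10^3 K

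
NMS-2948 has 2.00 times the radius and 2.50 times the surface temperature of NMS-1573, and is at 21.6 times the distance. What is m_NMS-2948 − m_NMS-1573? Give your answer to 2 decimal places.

1.19

L_NMS-2948/L_NMS-1573 = (2.00)²(2.50)⁴ = 156.2.
F_NMS-2948/F_NMS-1573 = (L_NMS-2948/L_NMS-1573)/(d_NMS-2948/d_NMS-1573)² = 156.2/466.6 = 0.3349.
m_NMS-2948 − m_NMS-1573 = −2.5 log₁₀(0.3349) = 1.19.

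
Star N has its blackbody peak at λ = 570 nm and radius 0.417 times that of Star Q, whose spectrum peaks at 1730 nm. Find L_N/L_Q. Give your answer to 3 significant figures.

14.8

Wien's law gives T ∝ 1/λ_max, so T_N/T_Q = λ_Q/λ_N = 1730/570 = 3.035.
Then L ∝ R²T⁴ gives L_N/L_Q = (0.417)² × (3.035)⁴ = 0.1739 × 84.86 = 14.76.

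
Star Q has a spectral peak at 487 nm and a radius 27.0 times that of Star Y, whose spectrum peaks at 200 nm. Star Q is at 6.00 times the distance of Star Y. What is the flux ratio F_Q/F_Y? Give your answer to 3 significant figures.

0.576

Wien's law: T_Q/T_Y = λ_Y/λ_Q = 200/487 = 0.4107.
L_Q/L_Y = (R_Q/R_Y)²(T_Q/T_Y)⁴ = (27.0)²(0.4107)⁴ = 20.74.
F_Q/F_Y = (L_Q/L_Y)/(d_Q/d_Y)² = 20.74/(6.00)² = 0.5760.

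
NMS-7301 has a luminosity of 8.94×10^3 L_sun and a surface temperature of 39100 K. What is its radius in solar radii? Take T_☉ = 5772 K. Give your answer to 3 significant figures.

2.06 solar radii

R/R_☉ = √(L/L_☉) / (T/T_☉)² = √(8.94×10^3) / (6.774)²
       = 94.55 / 45.89 = 2.060.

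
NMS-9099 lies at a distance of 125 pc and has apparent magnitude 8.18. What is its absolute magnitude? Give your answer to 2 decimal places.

2.70

M = m − 5 log₁₀(d/10 pc) = 8.18 − 5 log₁₀(125/10)
  = 8.18 − 5 × 1.097 = 8.18 − 5.48 = 2.70.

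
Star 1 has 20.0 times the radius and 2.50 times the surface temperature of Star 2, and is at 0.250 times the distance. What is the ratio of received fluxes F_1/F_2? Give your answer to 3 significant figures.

L_1/L_2 = (R_1/R_2)²(T_1/T_2)⁴ = (20.0)² × (2.50)⁴ = 1.562×10^4.
F_1/F_2 = (L_1/L_2)/(d_1/d_2)² = 1.562×10^4 / (0.250)² = 2.500×10^5.

2.50×10^5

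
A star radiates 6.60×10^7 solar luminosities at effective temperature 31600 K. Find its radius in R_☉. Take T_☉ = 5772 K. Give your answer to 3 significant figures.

271 R_☉

R/R_☉ = √(L/L_☉) / (T/T_☉)² = √(6.60×10^7) / (5.475)²
       = 8124 / 29.97 = 271.1.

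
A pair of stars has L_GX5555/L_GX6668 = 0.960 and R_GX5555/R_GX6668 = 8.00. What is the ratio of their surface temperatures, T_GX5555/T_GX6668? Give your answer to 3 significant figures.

0.350

L ∝ R²T⁴ gives T ∝ (L/R²)^(1/4), so
T_GX5555/T_GX6668 = (0.960 / 8.00²)^(1/4) = (0.01500)^(1/4) = 0.3500.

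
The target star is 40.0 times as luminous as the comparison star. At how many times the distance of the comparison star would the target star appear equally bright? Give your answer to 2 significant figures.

6.3

Equal flux requires L_t/d_t² = L_c/d_c², so d_t/d_c = √(L_t/L_c)
= √(40.0) = 6.325.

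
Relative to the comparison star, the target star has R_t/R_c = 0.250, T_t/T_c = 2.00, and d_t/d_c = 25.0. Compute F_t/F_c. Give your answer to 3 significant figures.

L_t/L_c = (R_t/R_c)²(T_t/T_c)⁴ = (0.250)² × (2.00)⁴ = 1.000.
F_t/F_c = (L_t/L_c)/(d_t/d_c)² = 1.000 / (25.0)² = 0.001600.

0.00160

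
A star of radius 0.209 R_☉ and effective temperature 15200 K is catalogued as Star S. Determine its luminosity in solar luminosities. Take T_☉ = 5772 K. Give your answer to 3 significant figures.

2.10 solar luminosities

L/L_☉ = (R/R_☉)² (T/T_☉)⁴ = (0.209)² × (15200/5772)⁴
       = 0.04368 × (2.633)⁴ = 0.04368 × 48.09 = 2.101.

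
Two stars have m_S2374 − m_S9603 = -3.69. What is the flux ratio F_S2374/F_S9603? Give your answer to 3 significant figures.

29.9

F_S2374/F_S9603 = 10^(−(m_S2374 − m_S9603)/2.5) = 10^(3.69/2.5) = 10^1.476 = 29.92.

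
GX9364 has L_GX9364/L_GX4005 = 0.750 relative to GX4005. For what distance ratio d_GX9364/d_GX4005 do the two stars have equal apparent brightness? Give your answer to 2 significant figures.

Equal flux requires L_GX9364/d_GX9364² = L_GX4005/d_GX4005², so d_GX9364/d_GX4005 = √(L_GX9364/L_GX4005)
= √(0.750) = 0.8660.

0.87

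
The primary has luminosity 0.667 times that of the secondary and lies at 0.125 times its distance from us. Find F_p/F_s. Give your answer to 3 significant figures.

42.7

F = L/(4πd²), so F_p/F_s = (L_p/L_s) / (d_p/d_s)²
= 0.667 / (0.125)² = 0.667 / 0.01562 = 42.69.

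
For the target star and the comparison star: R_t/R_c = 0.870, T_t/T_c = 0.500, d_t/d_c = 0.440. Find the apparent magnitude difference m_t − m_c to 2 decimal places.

1.53

L_t/L_c = (0.870)²(0.500)⁴ = 0.04731.
F_t/F_c = (L_t/L_c)/(d_t/d_c)² = 0.04731/0.1936 = 0.2444.
m_t − m_c = −2.5 log₁₀(0.2444) = 1.53.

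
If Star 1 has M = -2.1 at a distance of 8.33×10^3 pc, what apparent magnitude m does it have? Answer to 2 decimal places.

12.50

m = M + 5 log₁₀(d/10 pc) = -2.1 + 5 log₁₀(8.33×10^3/10)
  = -2.1 + 5 × 2.921 = -2.1 + 14.60 = 12.50.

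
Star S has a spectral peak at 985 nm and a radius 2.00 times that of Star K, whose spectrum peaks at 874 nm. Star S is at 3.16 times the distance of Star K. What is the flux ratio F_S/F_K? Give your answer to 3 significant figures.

Wien's law: T_S/T_K = λ_K/λ_S = 874/985 = 0.8873.
L_S/L_K = (R_S/R_K)²(T_S/T_K)⁴ = (2.00)²(0.8873)⁴ = 2.479.
F_S/F_K = (L_S/L_K)/(d_S/d_K)² = 2.479/(3.16)² = 0.2483.

0.248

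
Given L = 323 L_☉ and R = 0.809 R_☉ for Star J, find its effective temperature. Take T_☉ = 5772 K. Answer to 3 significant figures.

T/T_☉ = (L/L_☉)^(1/4) / (R/R_☉)^(1/2)
T = 5772 × (323)^(1/4) / √(0.809) = 5772 × 4.239 / 0.8994 = 2.721×10^4 K.

2.72×10^4 K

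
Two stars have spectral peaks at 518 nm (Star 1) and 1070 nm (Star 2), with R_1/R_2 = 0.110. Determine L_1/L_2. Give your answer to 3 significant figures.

Wien's law gives T ∝ 1/λ_max, so T_1/T_2 = λ_2/λ_1 = 1070/518 = 2.066.
Then L ∝ R²T⁴ gives L_1/L_2 = (0.110)² × (2.066)⁴ = 0.01210 × 18.21 = 0.2203.

0.220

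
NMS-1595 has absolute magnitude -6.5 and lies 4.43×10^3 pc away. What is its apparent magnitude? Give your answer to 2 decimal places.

m = M + 5 log₁₀(d/10 pc) = -6.5 + 5 log₁₀(4.43×10^3/10)
  = -6.5 + 5 × 2.646 = -6.5 + 13.23 = 6.73.

6.73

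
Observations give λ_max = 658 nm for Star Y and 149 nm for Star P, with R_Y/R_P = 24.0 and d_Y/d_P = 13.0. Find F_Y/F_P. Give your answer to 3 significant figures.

0.00896

Wien's law: T_Y/T_P = λ_P/λ_Y = 149/658 = 0.2264.
L_Y/L_P = (R_Y/R_P)²(T_Y/T_P)⁴ = (24.0)²(0.2264)⁴ = 1.514.
F_Y/F_P = (L_Y/L_P)/(d_Y/d_P)² = 1.514/(13.0)² = 0.008961.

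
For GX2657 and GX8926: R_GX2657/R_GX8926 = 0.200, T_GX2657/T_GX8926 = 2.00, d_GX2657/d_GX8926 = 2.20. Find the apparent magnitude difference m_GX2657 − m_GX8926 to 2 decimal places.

L_GX2657/L_GX8926 = (0.200)²(2.00)⁴ = 0.6400.
F_GX2657/F_GX8926 = (L_GX2657/L_GX8926)/(d_GX2657/d_GX8926)² = 0.6400/4.840 = 0.1322.
m_GX2657 − m_GX8926 = −2.5 log₁₀(0.1322) = 2.20.

2.20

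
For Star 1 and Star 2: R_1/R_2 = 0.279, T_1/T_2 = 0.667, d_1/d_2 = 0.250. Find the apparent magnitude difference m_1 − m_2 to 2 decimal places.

L_1/L_2 = (0.279)²(0.667)⁴ = 0.01541.
F_1/F_2 = (L_1/L_2)/(d_1/d_2)² = 0.01541/0.06250 = 0.2465.
m_1 − m_2 = −2.5 log₁₀(0.2465) = 1.52.

1.52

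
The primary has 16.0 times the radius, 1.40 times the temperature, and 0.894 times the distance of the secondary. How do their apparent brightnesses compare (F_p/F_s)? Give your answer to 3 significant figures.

1.23×10^3

L_p/L_s = (R_p/R_s)²(T_p/T_s)⁴ = (16.0)² × (1.40)⁴ = 983.4.
F_p/F_s = (L_p/L_s)/(d_p/d_s)² = 983.4 / (0.894)² = 1230.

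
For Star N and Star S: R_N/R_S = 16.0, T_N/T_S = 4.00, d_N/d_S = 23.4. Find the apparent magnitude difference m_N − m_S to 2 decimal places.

-5.20

L_N/L_S = (16.0)²(4.00)⁴ = 6.554×10^4.
F_N/F_S = (L_N/L_S)/(d_N/d_S)² = 6.554×10^4/547.6 = 119.7.
m_N − m_S = −2.5 log₁₀(119.7) = -5.20.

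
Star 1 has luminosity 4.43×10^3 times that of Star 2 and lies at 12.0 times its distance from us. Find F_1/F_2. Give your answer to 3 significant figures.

F = L/(4πd²), so F_1/F_2 = (L_1/L_2) / (d_1/d_2)²
= 4.43×10^3 / (12.0)² = 4.43×10^3 / 144.0 = 30.76.

30.8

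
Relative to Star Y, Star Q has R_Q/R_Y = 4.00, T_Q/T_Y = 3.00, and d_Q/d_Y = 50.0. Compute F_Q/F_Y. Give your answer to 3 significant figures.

0.518

L_Q/L_Y = (R_Q/R_Y)²(T_Q/T_Y)⁴ = (4.00)² × (3.00)⁴ = 1296.
F_Q/F_Y = (L_Q/L_Y)/(d_Q/d_Y)² = 1296 / (50.0)² = 0.5184.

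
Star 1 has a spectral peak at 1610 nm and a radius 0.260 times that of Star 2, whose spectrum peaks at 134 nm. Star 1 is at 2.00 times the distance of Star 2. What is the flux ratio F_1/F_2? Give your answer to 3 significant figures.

8.11×10^-7

Wien's law: T_1/T_2 = λ_2/λ_1 = 134/1610 = 0.08323.
L_1/L_2 = (R_1/R_2)²(T_1/T_2)⁴ = (0.260)²(0.08323)⁴ = 3.244×10^-6.
F_1/F_2 = (L_1/L_2)/(d_1/d_2)² = 3.244×10^-6/(2.00)² = 8.110×10^-7.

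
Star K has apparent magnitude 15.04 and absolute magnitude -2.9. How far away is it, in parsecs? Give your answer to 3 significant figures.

m − M = 5 log₁₀(d/10 pc)
15.04 − (-2.9) = 17.94 = 5 log₁₀(d/10)
d = 10 × 10^(17.94/5) = 10 × 10^3.588 = 3.873×10^4 pc.

3.87×10^4 pc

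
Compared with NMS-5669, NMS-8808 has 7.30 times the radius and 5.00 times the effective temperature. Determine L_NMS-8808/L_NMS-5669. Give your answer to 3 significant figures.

From the Stefan–Boltzmann law, L ∝ R²T⁴, so
L_NMS-8808/L_NMS-5669 = (R_NMS-8808/R_NMS-5669)² (T_NMS-8808/T_NMS-5669)⁴ = (7.30)² × (5.00)⁴ = 53.29 × 625.0 = 3.331×10^4.

3.33×10^4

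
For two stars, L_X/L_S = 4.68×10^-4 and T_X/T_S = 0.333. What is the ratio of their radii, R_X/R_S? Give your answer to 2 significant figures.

0.20

L ∝ R²T⁴ gives R ∝ √L / T², so
R_X/R_S = √(4.68×10^-4) / (0.333)² = 0.02163 / 0.1109 = 0.1951.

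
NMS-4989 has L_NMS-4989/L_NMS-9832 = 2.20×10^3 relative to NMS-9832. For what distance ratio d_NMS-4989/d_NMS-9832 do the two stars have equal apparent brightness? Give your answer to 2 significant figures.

Equal flux requires L_NMS-4989/d_NMS-4989² = L_NMS-9832/d_NMS-9832², so d_NMS-4989/d_NMS-9832 = √(L_NMS-4989/L_NMS-9832)
= √(2.20×10^3) = 46.90.

47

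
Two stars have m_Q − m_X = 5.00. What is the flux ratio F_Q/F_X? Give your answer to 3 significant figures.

F_Q/F_X = 10^(−(m_Q − m_X)/2.5) = 10^(-5.00/2.5) = 10^-2.000 = 0.01000.

0.0100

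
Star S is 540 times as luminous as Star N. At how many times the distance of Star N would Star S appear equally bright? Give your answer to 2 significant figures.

Equal flux requires L_S/d_S² = L_N/d_N², so d_S/d_N = √(L_S/L_N)
= √(540) = 23.24.

23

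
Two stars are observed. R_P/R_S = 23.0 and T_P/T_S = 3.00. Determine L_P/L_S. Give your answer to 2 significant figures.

4.3×10^4

From the Stefan–Boltzmann law, L ∝ R²T⁴, so
L_P/L_S = (R_P/R_S)² (T_P/T_S)⁴ = (23.0)² × (3.00)⁴ = 529.0 × 81.00 = 4.285×10^4.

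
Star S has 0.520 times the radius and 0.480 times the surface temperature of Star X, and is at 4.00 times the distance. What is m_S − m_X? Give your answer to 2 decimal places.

7.62

L_S/L_X = (0.520)²(0.480)⁴ = 0.01435.
F_S/F_X = (L_S/L_X)/(d_S/d_X)² = 0.01435/16.00 = 8.971×10^-4.
m_S − m_X = −2.5 log₁₀(8.971×10^-4) = 7.62.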